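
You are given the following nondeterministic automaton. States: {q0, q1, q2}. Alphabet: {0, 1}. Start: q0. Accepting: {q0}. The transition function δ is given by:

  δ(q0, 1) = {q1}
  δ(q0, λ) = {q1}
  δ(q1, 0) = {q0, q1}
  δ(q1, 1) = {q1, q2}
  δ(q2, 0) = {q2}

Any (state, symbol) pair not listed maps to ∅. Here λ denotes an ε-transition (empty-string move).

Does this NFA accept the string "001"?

Start: ε-closure({q0}) = {q0, q1}.
Read '0': q0→∅, q1→{q0, q1}; now {q0, q1}.
Read '0': q0→∅, q1→{q0, q1}; now {q0, q1}.
Read '1': q0→{q1}, q1→{q1, q2}; now {q1, q2}.
The final set {q1, q2} contains no accepting state.

No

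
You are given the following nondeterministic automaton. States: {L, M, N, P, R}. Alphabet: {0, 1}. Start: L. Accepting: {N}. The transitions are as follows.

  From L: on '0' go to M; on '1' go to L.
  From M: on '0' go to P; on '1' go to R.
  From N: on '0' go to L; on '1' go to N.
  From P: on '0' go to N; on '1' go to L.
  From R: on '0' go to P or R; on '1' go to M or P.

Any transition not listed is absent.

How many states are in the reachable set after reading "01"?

1

Start in {L}.
Read '0': {L} → {M}.
Read '1': {M} → {R}.
That set has 1 state.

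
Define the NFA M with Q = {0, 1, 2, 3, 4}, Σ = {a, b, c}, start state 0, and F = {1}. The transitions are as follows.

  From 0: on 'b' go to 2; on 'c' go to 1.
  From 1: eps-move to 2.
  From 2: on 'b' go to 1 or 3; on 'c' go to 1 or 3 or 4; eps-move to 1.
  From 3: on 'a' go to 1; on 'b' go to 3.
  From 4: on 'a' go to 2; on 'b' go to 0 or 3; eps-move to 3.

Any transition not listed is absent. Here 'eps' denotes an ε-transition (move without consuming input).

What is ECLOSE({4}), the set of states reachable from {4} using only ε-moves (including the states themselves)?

Begin with {4}.
ε-move 4 → 3; add 3.

{3, 4}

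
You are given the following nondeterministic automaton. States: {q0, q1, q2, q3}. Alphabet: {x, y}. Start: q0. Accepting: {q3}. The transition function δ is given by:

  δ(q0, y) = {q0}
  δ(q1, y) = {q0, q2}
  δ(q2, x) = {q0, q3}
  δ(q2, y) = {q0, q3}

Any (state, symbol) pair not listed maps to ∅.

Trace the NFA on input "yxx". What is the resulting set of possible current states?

Start in {q0}.
Read 'y': {q0} → {q0}.
Read 'x': {q0} → ∅.
The set is empty and remains empty for the remaining 1 symbol.

∅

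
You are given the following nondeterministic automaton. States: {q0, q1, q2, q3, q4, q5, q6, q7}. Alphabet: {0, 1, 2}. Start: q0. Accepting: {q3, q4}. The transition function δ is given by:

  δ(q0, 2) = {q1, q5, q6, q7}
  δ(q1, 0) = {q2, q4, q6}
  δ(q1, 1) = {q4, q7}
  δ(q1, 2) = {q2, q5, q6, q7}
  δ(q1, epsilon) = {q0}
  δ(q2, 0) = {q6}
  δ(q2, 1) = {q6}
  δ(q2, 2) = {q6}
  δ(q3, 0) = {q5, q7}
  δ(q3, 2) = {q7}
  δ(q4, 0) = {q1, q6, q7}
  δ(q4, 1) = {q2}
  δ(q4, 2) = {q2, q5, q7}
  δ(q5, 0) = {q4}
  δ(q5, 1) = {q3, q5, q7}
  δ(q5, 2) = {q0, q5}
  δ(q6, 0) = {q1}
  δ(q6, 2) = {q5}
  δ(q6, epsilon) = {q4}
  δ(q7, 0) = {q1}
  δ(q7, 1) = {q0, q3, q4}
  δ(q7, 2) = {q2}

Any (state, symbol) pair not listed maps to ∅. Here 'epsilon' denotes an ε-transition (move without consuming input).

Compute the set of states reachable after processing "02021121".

∅

Start in {q0}.
Read '0': q0→∅; now ∅.
The set is empty and remains empty for the remaining 7 symbols.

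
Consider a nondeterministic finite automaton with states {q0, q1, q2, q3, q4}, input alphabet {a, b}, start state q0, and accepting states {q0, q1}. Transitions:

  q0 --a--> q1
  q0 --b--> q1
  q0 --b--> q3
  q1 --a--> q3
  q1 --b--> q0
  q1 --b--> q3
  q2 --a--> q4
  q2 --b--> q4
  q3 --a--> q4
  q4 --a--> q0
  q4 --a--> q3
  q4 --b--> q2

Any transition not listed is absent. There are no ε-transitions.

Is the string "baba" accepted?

No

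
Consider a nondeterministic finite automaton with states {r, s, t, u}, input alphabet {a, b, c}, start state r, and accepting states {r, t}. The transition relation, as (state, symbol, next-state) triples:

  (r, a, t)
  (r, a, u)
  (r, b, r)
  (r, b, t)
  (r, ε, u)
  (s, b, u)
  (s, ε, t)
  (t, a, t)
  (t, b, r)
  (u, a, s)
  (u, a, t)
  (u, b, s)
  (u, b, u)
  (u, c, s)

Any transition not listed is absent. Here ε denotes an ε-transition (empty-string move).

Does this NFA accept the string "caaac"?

No

Start: ε-closure({r}) = {r, u}.
Read 'c': {r, u} → {s, t}.
Read 'a': {s, t} → {t}.
Read 'a': {t} → {t}.
Read 'a': {t} → {t}.
Read 'c': {t} → ∅.
The final set ∅ contains no accepting state.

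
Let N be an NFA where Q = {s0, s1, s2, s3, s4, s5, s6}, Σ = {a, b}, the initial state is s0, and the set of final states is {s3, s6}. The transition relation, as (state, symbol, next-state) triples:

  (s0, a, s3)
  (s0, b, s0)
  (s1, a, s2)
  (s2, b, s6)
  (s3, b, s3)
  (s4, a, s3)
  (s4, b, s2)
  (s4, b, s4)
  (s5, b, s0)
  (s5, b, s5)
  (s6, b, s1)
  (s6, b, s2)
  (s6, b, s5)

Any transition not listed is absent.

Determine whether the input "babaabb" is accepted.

Start in {s0}.
Read 'b': s0→{s0}; now {s0}.
Read 'a': s0→{s3}; now {s3}.
Read 'b': s3→{s3}; now {s3}.
Read 'a': s3→∅; now ∅.
The set is empty and remains empty for the remaining 3 symbols.
The final set ∅ contains no accepting state.

No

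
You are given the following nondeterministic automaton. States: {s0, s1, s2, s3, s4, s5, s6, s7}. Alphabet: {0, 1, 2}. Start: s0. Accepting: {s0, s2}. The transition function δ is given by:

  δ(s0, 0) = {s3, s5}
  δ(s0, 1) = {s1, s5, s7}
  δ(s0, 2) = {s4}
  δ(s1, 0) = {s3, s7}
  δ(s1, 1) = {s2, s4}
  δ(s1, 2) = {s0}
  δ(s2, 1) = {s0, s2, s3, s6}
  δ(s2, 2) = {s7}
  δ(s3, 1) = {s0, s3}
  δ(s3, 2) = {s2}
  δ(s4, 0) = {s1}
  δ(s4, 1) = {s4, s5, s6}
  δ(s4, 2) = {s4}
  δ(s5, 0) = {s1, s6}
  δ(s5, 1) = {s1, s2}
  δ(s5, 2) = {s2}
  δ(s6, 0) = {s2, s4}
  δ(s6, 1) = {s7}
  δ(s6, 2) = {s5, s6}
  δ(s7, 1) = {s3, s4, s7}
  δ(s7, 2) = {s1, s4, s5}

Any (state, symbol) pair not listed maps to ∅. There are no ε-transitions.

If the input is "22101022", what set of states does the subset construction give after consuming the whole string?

Start in {s0}.
Read '2': s0→{s4}; now {s4}.
Read '2': s4→{s4}; now {s4}.
Read '1': s4→{s4, s5, s6}; now {s4, s5, s6}.
Read '0': s4→{s1}, s5→{s1, s6}, s6→{s2, s4}; now {s1, s2, s4, s6}.
Read '1': s1→{s2, s4}, s2→{s0, s2, s3, s6}, s4→{s4, s5, s6}, s6→{s7}; now {s0, s2, s3, s4, s5, s6, s7}.
Read '0': s0→{s3, s5}, s2→∅, s3→∅, s4→{s1}, s5→{s1, s6}, s6→{s2, s4}, s7→∅; now {s1, s2, s3, s4, s5, s6}.
Read '2': s1→{s0}, s2→{s7}, s3→{s2}, s4→{s4}, s5→{s2}, s6→{s5, s6}; now {s0, s2, s4, s5, s6, s7}.
Read '2': s0→{s4}, s2→{s7}, s4→{s4}, s5→{s2}, s6→{s5, s6}, s7→{s1, s4, s5}; now {s1, s2, s4, s5, s6, s7}.

{s1, s2, s4, s5, s6, s7}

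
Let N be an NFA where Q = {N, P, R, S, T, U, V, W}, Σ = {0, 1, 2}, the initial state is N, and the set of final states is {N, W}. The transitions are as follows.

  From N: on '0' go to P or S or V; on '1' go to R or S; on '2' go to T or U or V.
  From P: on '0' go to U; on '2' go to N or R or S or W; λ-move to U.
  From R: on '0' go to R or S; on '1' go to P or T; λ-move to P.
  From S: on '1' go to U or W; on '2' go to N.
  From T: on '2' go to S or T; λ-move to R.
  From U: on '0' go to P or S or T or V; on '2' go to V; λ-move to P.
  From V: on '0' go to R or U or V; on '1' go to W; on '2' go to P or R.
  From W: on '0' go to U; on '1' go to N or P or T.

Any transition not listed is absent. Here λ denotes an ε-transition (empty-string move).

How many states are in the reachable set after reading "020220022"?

8

Start in {N}.
Read '0': N→{P, S, V}; union {P, S, V}; ε-closure = {P, S, U, V}.
Read '2': P→{N, R, S, W}, S→{N}, U→{V}, V→{P, R}; union {N, P, R, S, V, W}; ε-closure = {N, P, R, S, U, V, W}.
Read '0': N→{P, S, V}, P→{U}, R→{R, S}, S→∅, U→{P, S, T, V}, V→{R, U, V}, W→{U}; now {P, R, S, T, U, V}.
Read '2': P→{N, R, S, W}, R→∅, S→{N}, T→{S, T}, U→{V}, V→{P, R}; union {N, P, R, S, T, V, W}; ε-closure = {N, P, R, S, T, U, V, W}.
Read '2': N→{T, U, V}, P→{N, R, S, W}, R→∅, S→{N}, T→{S, T}, U→{V}, V→{P, R}, W→∅; now {N, P, R, S, T, U, V, W}.
Read '0': N→{P, S, V}, P→{U}, R→{R, S}, S→∅, T→∅, U→{P, S, T, V}, V→{R, U, V}, W→{U}; now {P, R, S, T, U, V}.
Read '0': P→{U}, R→{R, S}, S→∅, T→∅, U→{P, S, T, V}, V→{R, U, V}; now {P, R, S, T, U, V}.
Read '2': P→{N, R, S, W}, R→∅, S→{N}, T→{S, T}, U→{V}, V→{P, R}; union {N, P, R, S, T, V, W}; ε-closure = {N, P, R, S, T, U, V, W}.
Read '2': N→{T, U, V}, P→{N, R, S, W}, R→∅, S→{N}, T→{S, T}, U→{V}, V→{P, R}, W→∅; now {N, P, R, S, T, U, V, W}.
That set has 8 states.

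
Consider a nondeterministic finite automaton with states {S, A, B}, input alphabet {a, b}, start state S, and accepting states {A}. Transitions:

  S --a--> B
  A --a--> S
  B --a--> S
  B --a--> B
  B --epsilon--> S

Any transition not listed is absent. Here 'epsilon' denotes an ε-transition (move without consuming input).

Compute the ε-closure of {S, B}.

Begin with {S, B}.
No ε-moves leave this set, so the closure equals the set itself.

{S, B}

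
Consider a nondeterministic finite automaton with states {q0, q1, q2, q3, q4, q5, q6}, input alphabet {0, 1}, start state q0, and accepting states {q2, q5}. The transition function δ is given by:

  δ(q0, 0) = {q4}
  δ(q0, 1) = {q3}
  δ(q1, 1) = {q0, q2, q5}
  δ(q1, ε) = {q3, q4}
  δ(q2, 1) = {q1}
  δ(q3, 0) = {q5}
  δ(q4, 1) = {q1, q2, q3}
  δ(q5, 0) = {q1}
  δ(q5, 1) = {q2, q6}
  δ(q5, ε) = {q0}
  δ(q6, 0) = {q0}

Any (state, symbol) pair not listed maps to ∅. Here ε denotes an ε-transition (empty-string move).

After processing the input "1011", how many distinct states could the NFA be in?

Start in {q0}.
Read '1': q0→{q3}; now {q3}.
Read '0': q3→{q5}; union {q5}; ε-closure = {q0, q5}.
Read '1': q0→{q3}, q5→{q2, q6}; now {q2, q3, q6}.
Read '1': q2→{q1}, q3→∅, q6→∅; union {q1}; ε-closure = {q1, q3, q4}.
That set has 3 states.

3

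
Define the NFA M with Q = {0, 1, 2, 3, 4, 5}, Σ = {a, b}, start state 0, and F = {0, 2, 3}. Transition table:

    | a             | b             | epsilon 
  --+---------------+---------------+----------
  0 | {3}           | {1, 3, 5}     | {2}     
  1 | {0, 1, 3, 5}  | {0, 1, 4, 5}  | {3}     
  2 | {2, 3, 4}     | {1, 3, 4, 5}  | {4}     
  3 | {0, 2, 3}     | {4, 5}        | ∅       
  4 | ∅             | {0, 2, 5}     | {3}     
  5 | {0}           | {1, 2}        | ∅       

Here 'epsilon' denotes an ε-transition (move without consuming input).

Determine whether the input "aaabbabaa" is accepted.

Yes

Start: ε-closure({0}) = {0, 2, 3, 4}.
Read 'a': 0→{3}, 2→{2, 3, 4}, 3→{0, 2, 3}, 4→∅; now {0, 2, 3, 4}.
Read 'a': 0→{3}, 2→{2, 3, 4}, 3→{0, 2, 3}, 4→∅; now {0, 2, 3, 4}.
Read 'a': 0→{3}, 2→{2, 3, 4}, 3→{0, 2, 3}, 4→∅; now {0, 2, 3, 4}.
Read 'b': 0→{1, 3, 5}, 2→{1, 3, 4, 5}, 3→{4, 5}, 4→{0, 2, 5}; now {0, 1, 2, 3, 4, 5}.
Read 'b': 0→{1, 3, 5}, 1→{0, 1, 4, 5}, 2→{1, 3, 4, 5}, 3→{4, 5}, 4→{0, 2, 5}, 5→{1, 2}; now {0, 1, 2, 3, 4, 5}.
Read 'a': 0→{3}, 1→{0, 1, 3, 5}, 2→{2, 3, 4}, 3→{0, 2, 3}, 4→∅, 5→{0}; now {0, 1, 2, 3, 4, 5}.
Read 'b': 0→{1, 3, 5}, 1→{0, 1, 4, 5}, 2→{1, 3, 4, 5}, 3→{4, 5}, 4→{0, 2, 5}, 5→{1, 2}; now {0, 1, 2, 3, 4, 5}.
Read 'a': 0→{3}, 1→{0, 1, 3, 5}, 2→{2, 3, 4}, 3→{0, 2, 3}, 4→∅, 5→{0}; now {0, 1, 2, 3, 4, 5}.
Read 'a': 0→{3}, 1→{0, 1, 3, 5}, 2→{2, 3, 4}, 3→{0, 2, 3}, 4→∅, 5→{0}; now {0, 1, 2, 3, 4, 5}.
The final set {0, 1, 2, 3, 4, 5} contains the accepting states 0, 2, 3.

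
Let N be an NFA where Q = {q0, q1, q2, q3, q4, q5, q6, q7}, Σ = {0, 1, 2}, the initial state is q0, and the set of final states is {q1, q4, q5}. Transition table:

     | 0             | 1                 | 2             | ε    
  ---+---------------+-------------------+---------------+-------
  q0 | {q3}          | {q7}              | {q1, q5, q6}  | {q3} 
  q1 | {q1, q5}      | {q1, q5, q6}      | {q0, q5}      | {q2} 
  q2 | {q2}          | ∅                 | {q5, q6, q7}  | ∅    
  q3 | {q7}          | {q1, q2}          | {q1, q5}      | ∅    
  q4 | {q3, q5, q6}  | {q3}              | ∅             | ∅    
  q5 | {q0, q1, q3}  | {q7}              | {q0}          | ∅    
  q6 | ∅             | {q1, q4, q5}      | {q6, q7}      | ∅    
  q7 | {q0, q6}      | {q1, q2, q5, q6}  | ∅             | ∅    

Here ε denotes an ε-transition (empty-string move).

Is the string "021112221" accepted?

Yes

Start: ε-closure({q0}) = {q0, q3}.
Read '0': q0→{q3}, q3→{q7}; now {q3, q7}.
Read '2': q3→{q1, q5}, q7→∅; union {q1, q5}; ε-closure = {q1, q2, q5}.
Read '1': q1→{q1, q5, q6}, q2→∅, q5→{q7}; union {q1, q5, q6, q7}; ε-closure = {q1, q2, q5, q6, q7}.
Read '1': q1→{q1, q5, q6}, q2→∅, q5→{q7}, q6→{q1, q4, q5}, q7→{q1, q2, q5, q6}; now {q1, q2, q4, q5, q6, q7}.
Read '1': q1→{q1, q5, q6}, q2→∅, q4→{q3}, q5→{q7}, q6→{q1, q4, q5}, q7→{q1, q2, q5, q6}; now {q1, q2, q3, q4, q5, q6, q7}.
Read '2': q1→{q0, q5}, q2→{q5, q6, q7}, q3→{q1, q5}, q4→∅, q5→{q0}, q6→{q6, q7}, q7→∅; union {q0, q1, q5, q6, q7}; ε-closure = {q0, q1, q2, q3, q5, q6, q7}.
Read '2': q0→{q1, q5, q6}, q1→{q0, q5}, q2→{q5, q6, q7}, q3→{q1, q5}, q5→{q0}, q6→{q6, q7}, q7→∅; union {q0, q1, q5, q6, q7}; ε-closure = {q0, q1, q2, q3, q5, q6, q7}.
Read '2': q0→{q1, q5, q6}, q1→{q0, q5}, q2→{q5, q6, q7}, q3→{q1, q5}, q5→{q0}, q6→{q6, q7}, q7→∅; union {q0, q1, q5, q6, q7}; ε-closure = {q0, q1, q2, q3, q5, q6, q7}.
Read '1': q0→{q7}, q1→{q1, q5, q6}, q2→∅, q3→{q1, q2}, q5→{q7}, q6→{q1, q4, q5}, q7→{q1, q2, q5, q6}; now {q1, q2, q4, q5, q6, q7}.
The final set {q1, q2, q4, q5, q6, q7} contains the accepting states q1, q4, q5.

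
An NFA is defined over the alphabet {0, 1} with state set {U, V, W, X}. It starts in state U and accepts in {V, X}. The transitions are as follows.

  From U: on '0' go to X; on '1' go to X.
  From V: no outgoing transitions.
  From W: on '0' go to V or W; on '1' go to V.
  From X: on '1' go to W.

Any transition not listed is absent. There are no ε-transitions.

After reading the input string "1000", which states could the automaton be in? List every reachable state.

Start in {U}.
Read '1': {U} → {X}.
Read '0': {X} → ∅.
The set is empty and remains empty for the remaining 2 symbols.

∅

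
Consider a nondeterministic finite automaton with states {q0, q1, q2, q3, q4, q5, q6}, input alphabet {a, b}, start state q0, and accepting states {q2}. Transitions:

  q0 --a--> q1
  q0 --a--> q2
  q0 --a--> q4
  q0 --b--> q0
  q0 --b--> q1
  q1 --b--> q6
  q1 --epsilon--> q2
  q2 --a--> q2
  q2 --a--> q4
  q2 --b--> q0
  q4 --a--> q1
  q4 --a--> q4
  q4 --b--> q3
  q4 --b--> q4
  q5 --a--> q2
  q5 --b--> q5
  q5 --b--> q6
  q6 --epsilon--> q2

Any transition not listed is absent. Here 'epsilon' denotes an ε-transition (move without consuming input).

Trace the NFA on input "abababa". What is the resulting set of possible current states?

{q1, q2, q4}

Start in {q0}.
Read 'a': q0→{q1, q2, q4}; now {q1, q2, q4}.
Read 'b': q1→{q6}, q2→{q0}, q4→{q3, q4}; union {q0, q3, q4, q6}; ε-closure = {q0, q2, q3, q4, q6}.
Read 'a': q0→{q1, q2, q4}, q2→{q2, q4}, q3→∅, q4→{q1, q4}, q6→∅; now {q1, q2, q4}.
Read 'b': q1→{q6}, q2→{q0}, q4→{q3, q4}; union {q0, q3, q4, q6}; ε-closure = {q0, q2, q3, q4, q6}.
Read 'a': q0→{q1, q2, q4}, q2→{q2, q4}, q3→∅, q4→{q1, q4}, q6→∅; now {q1, q2, q4}.
Read 'b': q1→{q6}, q2→{q0}, q4→{q3, q4}; union {q0, q3, q4, q6}; ε-closure = {q0, q2, q3, q4, q6}.
Read 'a': q0→{q1, q2, q4}, q2→{q2, q4}, q3→∅, q4→{q1, q4}, q6→∅; now {q1, q2, q4}.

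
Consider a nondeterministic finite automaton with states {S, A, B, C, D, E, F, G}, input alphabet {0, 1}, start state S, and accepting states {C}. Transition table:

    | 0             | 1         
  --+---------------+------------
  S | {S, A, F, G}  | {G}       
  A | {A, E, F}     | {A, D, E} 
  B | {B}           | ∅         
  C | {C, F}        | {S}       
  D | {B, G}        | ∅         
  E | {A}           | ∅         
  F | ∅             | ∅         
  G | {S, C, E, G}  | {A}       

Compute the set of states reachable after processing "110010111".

{A, D, E}

Start in {S}.
Read '1': {S} → {G}.
Read '1': {G} → {A}.
Read '0': {A} → {A, E, F}.
Read '0': {A, E, F} → {A, E, F}.
Read '1': {A, E, F} → {A, D, E}.
Read '0': {A, D, E} → {A, B, E, F, G}.
Read '1': {A, B, E, F, G} → {A, D, E}.
Read '1': {A, D, E} → {A, D, E}.
Read '1': {A, D, E} → {A, D, E}.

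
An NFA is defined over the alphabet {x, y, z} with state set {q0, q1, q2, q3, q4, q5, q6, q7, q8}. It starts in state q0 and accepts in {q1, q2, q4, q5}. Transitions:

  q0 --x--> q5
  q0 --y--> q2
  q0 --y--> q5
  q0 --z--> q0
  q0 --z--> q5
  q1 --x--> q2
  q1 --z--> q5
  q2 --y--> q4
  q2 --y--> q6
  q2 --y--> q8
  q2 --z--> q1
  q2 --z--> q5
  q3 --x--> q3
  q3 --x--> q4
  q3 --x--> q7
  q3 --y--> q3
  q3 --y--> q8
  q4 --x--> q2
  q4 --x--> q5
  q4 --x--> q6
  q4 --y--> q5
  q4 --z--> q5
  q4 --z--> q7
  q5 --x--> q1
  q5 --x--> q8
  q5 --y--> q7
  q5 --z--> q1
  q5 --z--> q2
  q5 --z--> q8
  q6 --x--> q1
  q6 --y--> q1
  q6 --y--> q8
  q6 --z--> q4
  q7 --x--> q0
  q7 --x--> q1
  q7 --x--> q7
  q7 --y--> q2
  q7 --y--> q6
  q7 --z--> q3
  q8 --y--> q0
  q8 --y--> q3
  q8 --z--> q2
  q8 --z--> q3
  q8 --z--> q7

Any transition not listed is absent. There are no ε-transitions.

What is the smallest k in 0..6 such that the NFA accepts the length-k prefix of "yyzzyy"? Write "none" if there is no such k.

Start in {q0}.
Read 'y': {q0} → {q2, q5}.
None of the earlier sets intersect F, but {q2, q5} does.

1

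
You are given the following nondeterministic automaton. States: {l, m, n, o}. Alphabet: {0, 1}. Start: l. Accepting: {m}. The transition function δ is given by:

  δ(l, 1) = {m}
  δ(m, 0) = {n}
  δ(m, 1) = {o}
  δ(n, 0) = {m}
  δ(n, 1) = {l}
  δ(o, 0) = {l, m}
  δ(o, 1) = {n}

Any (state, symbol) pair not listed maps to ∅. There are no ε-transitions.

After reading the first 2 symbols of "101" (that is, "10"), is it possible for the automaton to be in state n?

Yes

Start in {l}.
Read '1': {l} → {m}.
Read '0': {m} → {n}.
State n is in {n}.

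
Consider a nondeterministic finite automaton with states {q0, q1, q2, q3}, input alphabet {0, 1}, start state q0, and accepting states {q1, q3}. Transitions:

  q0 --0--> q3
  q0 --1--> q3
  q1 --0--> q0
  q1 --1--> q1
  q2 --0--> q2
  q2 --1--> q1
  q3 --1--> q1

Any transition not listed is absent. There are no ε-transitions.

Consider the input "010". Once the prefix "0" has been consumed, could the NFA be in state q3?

Start in {q0}.
Read '0': {q0} → {q3}.
State q3 is in {q3}.

Yes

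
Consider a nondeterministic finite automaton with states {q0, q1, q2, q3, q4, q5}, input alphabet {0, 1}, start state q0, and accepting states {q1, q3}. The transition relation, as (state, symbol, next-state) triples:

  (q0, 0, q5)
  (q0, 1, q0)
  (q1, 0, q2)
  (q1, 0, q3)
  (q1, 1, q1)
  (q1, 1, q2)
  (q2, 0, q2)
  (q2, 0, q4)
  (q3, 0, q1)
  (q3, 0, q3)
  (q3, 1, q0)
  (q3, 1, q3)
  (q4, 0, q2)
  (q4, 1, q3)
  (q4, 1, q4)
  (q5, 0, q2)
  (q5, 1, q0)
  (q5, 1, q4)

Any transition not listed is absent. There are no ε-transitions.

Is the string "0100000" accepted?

Start in {q0}.
Read '0': {q0} → {q5}.
Read '1': {q5} → {q0, q4}.
Read '0': {q0, q4} → {q2, q5}.
Read '0': {q2, q5} → {q2, q4}.
Read '0': {q2, q4} → {q2, q4}.
Read '0': {q2, q4} → {q2, q4}.
Read '0': {q2, q4} → {q2, q4}.
The final set {q2, q4} contains no accepting state.

No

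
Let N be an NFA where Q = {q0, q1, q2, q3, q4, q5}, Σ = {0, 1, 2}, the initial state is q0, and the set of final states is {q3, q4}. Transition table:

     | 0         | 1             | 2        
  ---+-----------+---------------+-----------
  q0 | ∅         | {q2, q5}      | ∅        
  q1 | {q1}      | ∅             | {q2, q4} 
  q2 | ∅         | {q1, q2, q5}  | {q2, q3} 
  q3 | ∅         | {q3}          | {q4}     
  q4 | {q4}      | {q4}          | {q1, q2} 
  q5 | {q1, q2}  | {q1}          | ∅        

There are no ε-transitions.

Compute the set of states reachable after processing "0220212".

∅

Start in {q0}.
Read '0': {q0} → ∅.
The set is empty and remains empty for the remaining 6 symbols.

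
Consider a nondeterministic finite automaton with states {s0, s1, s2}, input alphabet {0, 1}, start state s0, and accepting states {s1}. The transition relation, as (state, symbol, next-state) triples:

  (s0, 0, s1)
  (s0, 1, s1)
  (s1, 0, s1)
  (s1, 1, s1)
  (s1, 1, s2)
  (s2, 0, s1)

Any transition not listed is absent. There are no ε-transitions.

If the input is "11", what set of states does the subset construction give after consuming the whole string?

{s1, s2}

Start in {s0}.
Read '1': s0→{s1}; now {s1}.
Read '1': s1→{s1, s2}; now {s1, s2}.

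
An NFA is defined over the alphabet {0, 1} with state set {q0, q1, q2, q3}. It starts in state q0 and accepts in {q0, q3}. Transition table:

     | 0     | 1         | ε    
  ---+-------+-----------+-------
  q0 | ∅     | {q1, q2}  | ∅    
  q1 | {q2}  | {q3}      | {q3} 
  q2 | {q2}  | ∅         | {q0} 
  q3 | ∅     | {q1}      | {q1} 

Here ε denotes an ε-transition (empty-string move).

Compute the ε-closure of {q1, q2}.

{q0, q1, q2, q3}

Begin with {q1, q2}.
ε-move q1 → q3; add q3.
ε-move q2 → q0; add q0.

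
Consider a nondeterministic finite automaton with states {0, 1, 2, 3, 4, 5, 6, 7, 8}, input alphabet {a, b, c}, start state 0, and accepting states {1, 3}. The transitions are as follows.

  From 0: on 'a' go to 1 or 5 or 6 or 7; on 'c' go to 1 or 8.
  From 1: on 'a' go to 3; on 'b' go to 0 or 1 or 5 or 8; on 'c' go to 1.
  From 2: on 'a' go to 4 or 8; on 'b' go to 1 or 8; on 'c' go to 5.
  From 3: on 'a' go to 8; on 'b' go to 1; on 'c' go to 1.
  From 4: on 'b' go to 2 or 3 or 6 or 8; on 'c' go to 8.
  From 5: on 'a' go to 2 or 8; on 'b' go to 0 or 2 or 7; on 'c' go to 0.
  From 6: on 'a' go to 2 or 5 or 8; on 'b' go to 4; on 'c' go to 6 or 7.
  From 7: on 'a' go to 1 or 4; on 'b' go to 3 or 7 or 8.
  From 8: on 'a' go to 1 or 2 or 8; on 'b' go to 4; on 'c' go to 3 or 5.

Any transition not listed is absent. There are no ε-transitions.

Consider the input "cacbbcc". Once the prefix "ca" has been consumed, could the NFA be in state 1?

Yes

Start in {0}.
Read 'c': {0} → {1, 8}.
Read 'a': {1, 8} → {1, 2, 3, 8}.
State 1 is in {1, 2, 3, 8}.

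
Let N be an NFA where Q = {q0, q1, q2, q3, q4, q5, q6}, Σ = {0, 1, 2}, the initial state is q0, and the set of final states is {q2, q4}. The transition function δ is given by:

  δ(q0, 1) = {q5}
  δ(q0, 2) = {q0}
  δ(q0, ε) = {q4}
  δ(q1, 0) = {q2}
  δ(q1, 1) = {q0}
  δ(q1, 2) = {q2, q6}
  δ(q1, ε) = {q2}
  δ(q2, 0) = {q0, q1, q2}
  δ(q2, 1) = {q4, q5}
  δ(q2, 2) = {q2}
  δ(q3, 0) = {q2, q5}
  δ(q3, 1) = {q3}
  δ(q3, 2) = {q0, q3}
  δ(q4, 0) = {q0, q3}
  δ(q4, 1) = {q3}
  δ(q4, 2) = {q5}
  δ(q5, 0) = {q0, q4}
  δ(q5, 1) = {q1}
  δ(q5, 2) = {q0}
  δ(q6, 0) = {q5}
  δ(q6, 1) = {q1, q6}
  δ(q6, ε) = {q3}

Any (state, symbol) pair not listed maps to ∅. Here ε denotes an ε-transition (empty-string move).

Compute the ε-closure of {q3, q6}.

{q3, q6}

Begin with {q3, q6}.
No ε-moves leave this set, so the closure equals the set itself.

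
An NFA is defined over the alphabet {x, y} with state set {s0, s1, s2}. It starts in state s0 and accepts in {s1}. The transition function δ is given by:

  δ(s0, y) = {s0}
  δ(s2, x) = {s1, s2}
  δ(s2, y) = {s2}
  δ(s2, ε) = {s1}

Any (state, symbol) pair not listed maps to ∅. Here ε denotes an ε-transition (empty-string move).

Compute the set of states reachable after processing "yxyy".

∅

Start in {s0}.
Read 'y': {s0} → {s0}.
Read 'x': {s0} → ∅.
The set is empty and remains empty for the remaining 2 symbols.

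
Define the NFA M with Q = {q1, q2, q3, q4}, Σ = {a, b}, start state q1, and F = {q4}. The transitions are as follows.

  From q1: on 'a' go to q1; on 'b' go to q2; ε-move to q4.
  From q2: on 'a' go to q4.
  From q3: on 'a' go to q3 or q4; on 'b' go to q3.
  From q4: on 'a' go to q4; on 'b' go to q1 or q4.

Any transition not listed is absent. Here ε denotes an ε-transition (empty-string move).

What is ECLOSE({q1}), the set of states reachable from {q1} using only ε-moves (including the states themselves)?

{q1, q4}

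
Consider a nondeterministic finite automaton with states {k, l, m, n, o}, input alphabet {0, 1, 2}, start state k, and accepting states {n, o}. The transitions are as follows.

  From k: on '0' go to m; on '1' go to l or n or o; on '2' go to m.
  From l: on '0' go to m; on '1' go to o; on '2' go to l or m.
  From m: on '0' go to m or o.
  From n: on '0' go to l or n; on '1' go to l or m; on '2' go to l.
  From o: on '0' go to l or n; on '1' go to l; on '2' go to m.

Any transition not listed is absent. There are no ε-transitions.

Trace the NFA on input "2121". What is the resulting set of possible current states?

∅

Start in {k}.
Read '2': k→{m}; now {m}.
Read '1': m→∅; now ∅.
The set is empty and remains empty for the remaining 2 symbols.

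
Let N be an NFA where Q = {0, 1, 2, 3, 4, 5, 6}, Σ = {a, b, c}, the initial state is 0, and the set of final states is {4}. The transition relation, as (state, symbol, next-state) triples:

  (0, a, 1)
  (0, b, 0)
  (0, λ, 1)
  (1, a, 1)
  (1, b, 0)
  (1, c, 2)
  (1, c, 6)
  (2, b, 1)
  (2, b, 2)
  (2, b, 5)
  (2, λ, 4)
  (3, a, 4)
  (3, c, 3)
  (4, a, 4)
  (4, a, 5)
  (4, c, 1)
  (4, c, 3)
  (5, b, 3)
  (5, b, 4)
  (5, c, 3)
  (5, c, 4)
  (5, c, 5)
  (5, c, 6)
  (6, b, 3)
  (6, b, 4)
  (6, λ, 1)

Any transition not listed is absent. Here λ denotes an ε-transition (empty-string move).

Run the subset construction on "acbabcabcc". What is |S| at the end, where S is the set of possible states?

Start: ε-closure({0}) = {0, 1}.
Read 'a': 0→{1}, 1→{1}; now {1}.
Read 'c': 1→{2, 6}; union {2, 6}; ε-closure = {1, 2, 4, 6}.
Read 'b': 1→{0}, 2→{1, 2, 5}, 4→∅, 6→{3, 4}; now {0, 1, 2, 3, 4, 5}.
Read 'a': 0→{1}, 1→{1}, 2→∅, 3→{4}, 4→{4, 5}, 5→∅; now {1, 4, 5}.
Read 'b': 1→{0}, 4→∅, 5→{3, 4}; union {0, 3, 4}; ε-closure = {0, 1, 3, 4}.
Read 'c': 0→∅, 1→{2, 6}, 3→{3}, 4→{1, 3}; union {1, 2, 3, 6}; ε-closure = {1, 2, 3, 4, 6}.
Read 'a': 1→{1}, 2→∅, 3→{4}, 4→{4, 5}, 6→∅; now {1, 4, 5}.
Read 'b': 1→{0}, 4→∅, 5→{3, 4}; union {0, 3, 4}; ε-closure = {0, 1, 3, 4}.
Read 'c': 0→∅, 1→{2, 6}, 3→{3}, 4→{1, 3}; union {1, 2, 3, 6}; ε-closure = {1, 2, 3, 4, 6}.
Read 'c': 1→{2, 6}, 2→∅, 3→{3}, 4→{1, 3}, 6→∅; union {1, 2, 3, 6}; ε-closure = {1, 2, 3, 4, 6}.
That set has 5 states.

5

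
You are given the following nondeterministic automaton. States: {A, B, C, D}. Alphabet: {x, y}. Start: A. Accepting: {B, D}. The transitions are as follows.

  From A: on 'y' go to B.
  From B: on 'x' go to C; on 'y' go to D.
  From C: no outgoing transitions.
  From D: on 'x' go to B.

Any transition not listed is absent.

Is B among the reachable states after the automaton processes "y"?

Yes

Start in {A}.
Read 'y': {A} → {B}.
State B is in {B}.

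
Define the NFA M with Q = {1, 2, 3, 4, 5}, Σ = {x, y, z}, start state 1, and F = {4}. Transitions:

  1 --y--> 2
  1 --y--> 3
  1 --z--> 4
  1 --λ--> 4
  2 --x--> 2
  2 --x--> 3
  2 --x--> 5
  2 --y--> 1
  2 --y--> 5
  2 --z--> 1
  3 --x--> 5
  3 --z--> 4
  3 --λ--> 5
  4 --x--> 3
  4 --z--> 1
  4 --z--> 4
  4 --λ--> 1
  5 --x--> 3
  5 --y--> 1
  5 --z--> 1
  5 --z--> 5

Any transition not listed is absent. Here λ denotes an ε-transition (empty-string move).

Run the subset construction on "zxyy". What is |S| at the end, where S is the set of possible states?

Start: ε-closure({1}) = {1, 4}.
Read 'z': {1, 4} → {1, 4}.
Read 'x': {1, 4} → {3, 5}.
Read 'y': {3, 5} → {1, 4}.
Read 'y': {1, 4} → {2, 3, 5}.
That set has 3 states.

3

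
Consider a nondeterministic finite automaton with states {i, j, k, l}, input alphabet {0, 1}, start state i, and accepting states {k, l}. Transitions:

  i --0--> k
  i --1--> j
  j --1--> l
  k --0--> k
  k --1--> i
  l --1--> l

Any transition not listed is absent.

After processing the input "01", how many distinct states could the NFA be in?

1

Start in {i}.
Read '0': i→{k}; now {k}.
Read '1': k→{i}; now {i}.
That set has 1 state.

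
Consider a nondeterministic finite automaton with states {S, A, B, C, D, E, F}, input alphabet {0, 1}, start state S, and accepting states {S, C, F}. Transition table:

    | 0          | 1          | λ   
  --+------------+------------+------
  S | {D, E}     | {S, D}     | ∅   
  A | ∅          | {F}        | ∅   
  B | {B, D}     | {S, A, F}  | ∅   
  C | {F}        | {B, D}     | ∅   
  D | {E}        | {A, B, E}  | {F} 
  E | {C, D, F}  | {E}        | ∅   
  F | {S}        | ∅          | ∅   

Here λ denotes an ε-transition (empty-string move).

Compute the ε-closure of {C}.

{C}

Begin with {C}.
No ε-moves leave this set, so the closure equals the set itself.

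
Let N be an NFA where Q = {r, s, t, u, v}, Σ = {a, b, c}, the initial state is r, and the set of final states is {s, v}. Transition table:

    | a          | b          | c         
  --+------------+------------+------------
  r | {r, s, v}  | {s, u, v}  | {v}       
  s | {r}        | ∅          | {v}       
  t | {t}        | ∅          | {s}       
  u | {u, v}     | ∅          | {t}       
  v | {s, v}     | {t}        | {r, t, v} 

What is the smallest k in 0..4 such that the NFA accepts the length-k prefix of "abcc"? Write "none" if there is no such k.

1

Start in {r}.
Read 'a': r→{r, s, v}; now {r, s, v}.
None of the earlier sets intersect F, but {r, s, v} does.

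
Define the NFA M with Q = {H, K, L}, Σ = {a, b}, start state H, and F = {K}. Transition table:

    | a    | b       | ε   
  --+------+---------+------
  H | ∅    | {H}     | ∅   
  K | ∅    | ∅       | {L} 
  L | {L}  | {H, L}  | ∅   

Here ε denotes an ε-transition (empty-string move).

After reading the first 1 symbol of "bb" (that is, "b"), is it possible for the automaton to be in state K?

No

Start in {H}.
Read 'b': H→{H}; now {H}.
State K is not in {H}.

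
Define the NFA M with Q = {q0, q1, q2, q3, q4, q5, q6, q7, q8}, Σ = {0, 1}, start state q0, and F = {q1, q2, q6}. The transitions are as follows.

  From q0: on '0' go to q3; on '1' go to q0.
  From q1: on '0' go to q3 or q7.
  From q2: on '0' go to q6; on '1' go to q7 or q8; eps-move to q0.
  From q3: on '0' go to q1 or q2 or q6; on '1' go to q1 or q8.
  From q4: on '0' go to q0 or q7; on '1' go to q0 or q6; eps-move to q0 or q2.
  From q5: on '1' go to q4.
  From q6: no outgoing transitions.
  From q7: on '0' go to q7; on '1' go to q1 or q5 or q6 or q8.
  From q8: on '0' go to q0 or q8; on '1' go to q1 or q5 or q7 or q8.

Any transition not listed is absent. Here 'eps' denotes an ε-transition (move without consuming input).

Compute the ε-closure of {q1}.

{q1}

Begin with {q1}.
No ε-moves leave this set, so the closure equals the set itself.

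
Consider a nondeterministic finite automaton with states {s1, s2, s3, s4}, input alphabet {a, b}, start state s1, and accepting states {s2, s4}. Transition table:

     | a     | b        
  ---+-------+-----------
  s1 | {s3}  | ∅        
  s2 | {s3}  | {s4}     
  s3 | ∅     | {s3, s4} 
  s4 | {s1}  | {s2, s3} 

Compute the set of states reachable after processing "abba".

Start in {s1}.
Read 'a': s1→{s3}; now {s3}.
Read 'b': s3→{s3, s4}; now {s3, s4}.
Read 'b': s3→{s3, s4}, s4→{s2, s3}; now {s2, s3, s4}.
Read 'a': s2→{s3}, s3→∅, s4→{s1}; now {s1, s3}.

{s1, s3}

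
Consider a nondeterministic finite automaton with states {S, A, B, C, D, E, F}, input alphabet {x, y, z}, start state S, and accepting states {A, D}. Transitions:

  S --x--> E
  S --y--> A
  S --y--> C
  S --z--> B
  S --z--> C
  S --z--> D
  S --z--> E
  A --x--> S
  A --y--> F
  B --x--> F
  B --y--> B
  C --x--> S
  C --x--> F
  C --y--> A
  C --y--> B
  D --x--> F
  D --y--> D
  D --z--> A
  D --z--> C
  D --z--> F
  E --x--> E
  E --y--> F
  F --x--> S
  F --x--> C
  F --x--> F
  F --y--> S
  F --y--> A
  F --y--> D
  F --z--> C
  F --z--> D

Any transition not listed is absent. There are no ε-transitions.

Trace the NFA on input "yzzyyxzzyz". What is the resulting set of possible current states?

Start in {S}.
Read 'y': {S} → {A, C}.
Read 'z': {A, C} → ∅.
The set is empty and remains empty for the remaining 8 symbols.

∅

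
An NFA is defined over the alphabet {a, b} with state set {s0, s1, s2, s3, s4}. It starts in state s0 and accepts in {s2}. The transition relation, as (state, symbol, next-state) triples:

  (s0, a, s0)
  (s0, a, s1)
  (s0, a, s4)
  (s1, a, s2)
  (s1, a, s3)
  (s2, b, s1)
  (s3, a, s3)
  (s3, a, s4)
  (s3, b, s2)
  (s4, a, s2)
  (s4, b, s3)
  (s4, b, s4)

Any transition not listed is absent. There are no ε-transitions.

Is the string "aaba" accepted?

Yes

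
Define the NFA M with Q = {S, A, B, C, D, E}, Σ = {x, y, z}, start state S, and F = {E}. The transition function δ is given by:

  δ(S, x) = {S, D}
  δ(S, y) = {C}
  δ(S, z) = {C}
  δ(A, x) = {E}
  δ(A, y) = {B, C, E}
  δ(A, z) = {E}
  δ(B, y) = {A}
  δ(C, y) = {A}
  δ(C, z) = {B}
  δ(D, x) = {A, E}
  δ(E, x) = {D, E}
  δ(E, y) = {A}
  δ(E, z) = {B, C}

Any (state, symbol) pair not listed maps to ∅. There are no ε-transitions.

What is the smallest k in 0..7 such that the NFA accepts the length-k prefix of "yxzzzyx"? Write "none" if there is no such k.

Start in {S}.
Read 'y': {S} → {C}.
Read 'x': {C} → ∅.
The set is empty and remains empty for the remaining 5 symbols.
No reachable set along the way intersects F.

none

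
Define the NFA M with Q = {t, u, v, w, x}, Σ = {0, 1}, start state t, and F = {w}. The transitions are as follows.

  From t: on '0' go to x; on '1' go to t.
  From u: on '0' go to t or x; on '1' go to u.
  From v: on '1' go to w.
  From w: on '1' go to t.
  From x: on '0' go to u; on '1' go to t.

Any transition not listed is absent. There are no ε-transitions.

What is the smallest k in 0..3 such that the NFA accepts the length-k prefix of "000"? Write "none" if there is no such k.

Start in {t}.
Read '0': {t} → {x}.
Read '0': {x} → {u}.
Read '0': {u} → {t, x}.
No reachable set along the way intersects F.

none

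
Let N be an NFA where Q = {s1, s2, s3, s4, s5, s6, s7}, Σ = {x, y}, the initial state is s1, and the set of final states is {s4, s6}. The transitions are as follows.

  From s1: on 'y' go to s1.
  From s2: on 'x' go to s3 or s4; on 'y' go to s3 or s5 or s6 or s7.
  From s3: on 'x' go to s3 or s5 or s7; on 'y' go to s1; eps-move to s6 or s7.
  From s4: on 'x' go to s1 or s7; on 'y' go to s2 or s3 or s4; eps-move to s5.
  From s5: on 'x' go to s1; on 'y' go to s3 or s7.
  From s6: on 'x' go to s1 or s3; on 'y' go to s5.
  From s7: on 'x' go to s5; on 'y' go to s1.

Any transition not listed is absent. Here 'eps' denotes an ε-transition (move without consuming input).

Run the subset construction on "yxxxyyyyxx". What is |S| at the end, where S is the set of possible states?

0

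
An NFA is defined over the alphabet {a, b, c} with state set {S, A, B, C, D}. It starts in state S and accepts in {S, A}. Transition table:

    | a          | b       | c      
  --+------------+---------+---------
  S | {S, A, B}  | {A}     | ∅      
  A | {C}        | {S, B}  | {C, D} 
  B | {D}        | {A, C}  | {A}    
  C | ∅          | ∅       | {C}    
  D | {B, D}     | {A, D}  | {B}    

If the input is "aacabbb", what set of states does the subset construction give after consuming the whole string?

Start in {S}.
Read 'a': {S} → {S, A, B}.
Read 'a': {S, A, B} → {S, A, B, C, D}.
Read 'c': {S, A, B, C, D} → {A, B, C, D}.
Read 'a': {A, B, C, D} → {B, C, D}.
Read 'b': {B, C, D} → {A, C, D}.
Read 'b': {A, C, D} → {S, A, B, D}.
Read 'b': {S, A, B, D} → {S, A, B, C, D}.

{S, A, B, C, D}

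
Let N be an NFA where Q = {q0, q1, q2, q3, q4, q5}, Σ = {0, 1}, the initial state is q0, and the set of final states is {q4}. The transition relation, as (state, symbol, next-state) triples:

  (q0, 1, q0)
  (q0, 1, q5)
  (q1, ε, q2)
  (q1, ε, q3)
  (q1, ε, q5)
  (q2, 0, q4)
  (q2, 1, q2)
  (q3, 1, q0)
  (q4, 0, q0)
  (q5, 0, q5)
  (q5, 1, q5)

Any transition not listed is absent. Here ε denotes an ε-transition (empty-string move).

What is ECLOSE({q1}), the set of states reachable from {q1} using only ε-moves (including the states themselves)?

Begin with {q1}.
ε-move q1 → q2; add q2.
ε-move q1 → q3; add q3.
ε-move q1 → q5; add q5.

{q1, q2, q3, q5}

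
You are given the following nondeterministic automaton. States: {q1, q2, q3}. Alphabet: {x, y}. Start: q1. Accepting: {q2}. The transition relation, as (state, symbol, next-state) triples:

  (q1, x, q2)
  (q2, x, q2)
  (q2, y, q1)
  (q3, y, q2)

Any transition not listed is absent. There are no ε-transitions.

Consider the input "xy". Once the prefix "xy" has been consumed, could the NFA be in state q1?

Yes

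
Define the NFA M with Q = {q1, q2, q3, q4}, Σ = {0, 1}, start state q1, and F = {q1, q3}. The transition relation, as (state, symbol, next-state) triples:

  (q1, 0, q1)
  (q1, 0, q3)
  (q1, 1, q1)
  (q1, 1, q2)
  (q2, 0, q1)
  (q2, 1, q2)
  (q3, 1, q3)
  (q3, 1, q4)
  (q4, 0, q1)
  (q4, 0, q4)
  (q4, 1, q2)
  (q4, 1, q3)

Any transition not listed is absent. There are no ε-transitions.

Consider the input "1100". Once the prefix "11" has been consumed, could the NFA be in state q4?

Start in {q1}.
Read '1': q1→{q1, q2}; now {q1, q2}.
Read '1': q1→{q1, q2}, q2→{q2}; now {q1, q2}.
State q4 is not in {q1, q2}.

No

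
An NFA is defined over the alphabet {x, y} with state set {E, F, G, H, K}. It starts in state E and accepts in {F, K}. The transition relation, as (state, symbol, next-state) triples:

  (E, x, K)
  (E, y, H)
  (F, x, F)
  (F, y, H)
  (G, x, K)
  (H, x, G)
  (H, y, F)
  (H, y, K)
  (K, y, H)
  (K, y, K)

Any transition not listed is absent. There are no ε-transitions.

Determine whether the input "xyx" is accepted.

No

Start in {E}.
Read 'x': E→{K}; now {K}.
Read 'y': K→{H, K}; now {H, K}.
Read 'x': H→{G}, K→∅; now {G}.
The final set {G} contains no accepting state.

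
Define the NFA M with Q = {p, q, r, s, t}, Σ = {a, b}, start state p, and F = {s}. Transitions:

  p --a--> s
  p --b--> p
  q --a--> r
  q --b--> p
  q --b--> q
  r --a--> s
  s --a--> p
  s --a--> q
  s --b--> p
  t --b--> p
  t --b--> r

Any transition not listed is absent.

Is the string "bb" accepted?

No

Start in {p}.
Read 'b': p→{p}; now {p}.
Read 'b': p→{p}; now {p}.
The final set {p} contains no accepting state.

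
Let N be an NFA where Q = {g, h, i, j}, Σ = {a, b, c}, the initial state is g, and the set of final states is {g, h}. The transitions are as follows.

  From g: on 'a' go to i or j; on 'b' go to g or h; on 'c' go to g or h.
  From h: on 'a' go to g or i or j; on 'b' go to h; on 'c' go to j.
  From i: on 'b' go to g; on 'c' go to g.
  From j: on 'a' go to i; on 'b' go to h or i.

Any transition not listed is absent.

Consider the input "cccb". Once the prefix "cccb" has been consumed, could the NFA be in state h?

Yes

Start in {g}.
Read 'c': g→{g, h}; now {g, h}.
Read 'c': g→{g, h}, h→{j}; now {g, h, j}.
Read 'c': g→{g, h}, h→{j}, j→∅; now {g, h, j}.
Read 'b': g→{g, h}, h→{h}, j→{h, i}; now {g, h, i}.
State h is in {g, h, i}.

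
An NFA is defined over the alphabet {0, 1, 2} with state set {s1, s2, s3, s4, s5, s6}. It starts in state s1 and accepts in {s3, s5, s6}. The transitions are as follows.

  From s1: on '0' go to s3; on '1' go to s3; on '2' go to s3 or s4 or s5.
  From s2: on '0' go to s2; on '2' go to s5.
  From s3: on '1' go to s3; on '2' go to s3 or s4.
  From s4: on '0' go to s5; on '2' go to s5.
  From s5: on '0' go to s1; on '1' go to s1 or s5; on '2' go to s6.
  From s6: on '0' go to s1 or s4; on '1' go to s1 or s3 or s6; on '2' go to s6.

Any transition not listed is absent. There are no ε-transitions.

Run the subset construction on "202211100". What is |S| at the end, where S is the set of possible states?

2

Start in {s1}.
Read '2': {s1} → {s3, s4, s5}.
Read '0': {s3, s4, s5} → {s1, s5}.
Read '2': {s1, s5} → {s3, s4, s5, s6}.
Read '2': {s3, s4, s5, s6} → {s3, s4, s5, s6}.
Read '1': {s3, s4, s5, s6} → {s1, s3, s5, s6}.
Read '1': {s1, s3, s5, s6} → {s1, s3, s5, s6}.
Read '1': {s1, s3, s5, s6} → {s1, s3, s5, s6}.
Read '0': {s1, s3, s5, s6} → {s1, s3, s4}.
Read '0': {s1, s3, s4} → {s3, s5}.
That set has 2 states.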